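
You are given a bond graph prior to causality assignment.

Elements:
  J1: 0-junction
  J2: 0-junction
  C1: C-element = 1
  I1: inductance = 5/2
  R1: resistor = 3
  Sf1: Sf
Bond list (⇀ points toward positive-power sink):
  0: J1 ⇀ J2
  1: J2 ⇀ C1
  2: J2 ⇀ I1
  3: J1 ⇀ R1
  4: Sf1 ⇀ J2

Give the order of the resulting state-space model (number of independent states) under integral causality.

2  (C1, I1 all integral)

bond 4 stroke→Sf1  (Sf1 fixes flow; stroke at Sf1)
bond 1 stroke→J2  (C1 outputs effort q/C1)
bond 0 stroke→J1  (common-e at J2 fixed by 1)
bond 2 stroke→I1  (common-e at J2 fixed by 1)
bond 3 stroke→R1  (common-e at J1 fixed by 0)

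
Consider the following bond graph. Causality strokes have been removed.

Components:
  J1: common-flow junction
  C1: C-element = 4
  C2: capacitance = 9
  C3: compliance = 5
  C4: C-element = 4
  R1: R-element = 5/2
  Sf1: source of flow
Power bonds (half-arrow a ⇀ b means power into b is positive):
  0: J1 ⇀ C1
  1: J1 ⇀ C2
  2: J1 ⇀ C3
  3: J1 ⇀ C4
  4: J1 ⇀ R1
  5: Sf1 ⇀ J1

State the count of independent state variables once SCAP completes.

#5 →Sf1  (source Sf1 imposes f)
#0 →J1  (J1: bond 5 brought flow, rest push out)
#1 →J1  (J1: bond 5 brought flow, rest push out)
#2 →J1  (common-f at J1 fixed by 5)
#3 →J1  (common-f at J1 fixed by 5)
#4 →J1  (1-jn J1 has f-setter on 5)

4  (C1, C2, C3, C4 all integral)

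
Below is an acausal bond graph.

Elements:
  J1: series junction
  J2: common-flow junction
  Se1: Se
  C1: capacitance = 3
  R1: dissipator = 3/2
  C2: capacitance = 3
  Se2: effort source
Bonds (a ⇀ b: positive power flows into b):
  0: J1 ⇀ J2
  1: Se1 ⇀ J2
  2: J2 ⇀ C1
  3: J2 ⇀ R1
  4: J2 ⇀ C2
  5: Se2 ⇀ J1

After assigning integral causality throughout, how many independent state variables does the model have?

2  (C1, C2 all integral)

bond 1 stroke at J2  (Se1 fixes effort; stroke away)
bond 5 stroke at J1  (Se2 (Se) sets effort on bond)
bond 0 stroke at J2  (J1: last free bond brings flow in)
bond 2 stroke at J2  (prefer integral on C1)
bond 4 stroke at J2  (C2 outputs effort q/C2)
bond 3 stroke at R1  (closing 1-jn rule on J2)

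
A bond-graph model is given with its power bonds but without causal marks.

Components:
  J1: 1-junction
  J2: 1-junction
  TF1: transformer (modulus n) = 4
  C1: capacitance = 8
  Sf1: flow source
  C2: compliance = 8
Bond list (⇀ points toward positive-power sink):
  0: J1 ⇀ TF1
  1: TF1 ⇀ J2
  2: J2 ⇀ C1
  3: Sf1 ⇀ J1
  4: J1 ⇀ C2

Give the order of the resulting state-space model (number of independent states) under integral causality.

β3 →Sf1  (source Sf1 imposes f)
β0 →J1  (1-jn J1 has f-setter on 3)
β4 →J1  (J1 flow already set via bond 3)
β1 →TF1  (TF1 one-in-one-out from 0)
β2 →J2  (J2: bond 1 brought flow, rest push out)

2  (C1, C2 all integral)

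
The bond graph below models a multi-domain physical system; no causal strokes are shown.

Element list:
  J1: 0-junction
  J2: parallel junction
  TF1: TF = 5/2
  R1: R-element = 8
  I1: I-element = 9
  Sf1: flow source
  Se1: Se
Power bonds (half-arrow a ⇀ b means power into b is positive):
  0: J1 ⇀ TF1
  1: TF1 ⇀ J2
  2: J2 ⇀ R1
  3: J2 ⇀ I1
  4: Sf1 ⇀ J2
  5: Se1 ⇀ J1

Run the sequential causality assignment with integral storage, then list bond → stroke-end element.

β0 stroke→TF1
β1 stroke→J2
β2 stroke→R1
β3 stroke→I1
β4 stroke→Sf1
β5 stroke→J1

b4 stroke→Sf1  (Sf1 (Sf) sets flow on bond)
b5 stroke→J1  (Se1 (Se) sets effort on bond)
b0 stroke→TF1  (J1: bond 5 brought effort, rest push out)
b1 stroke→J2  (TF1: transformer flips bond 0)
b2 stroke→R1  (0-jn J2 has e-setter on 1)
b3 stroke→I1  (J2: bond 1 brought effort, rest push out)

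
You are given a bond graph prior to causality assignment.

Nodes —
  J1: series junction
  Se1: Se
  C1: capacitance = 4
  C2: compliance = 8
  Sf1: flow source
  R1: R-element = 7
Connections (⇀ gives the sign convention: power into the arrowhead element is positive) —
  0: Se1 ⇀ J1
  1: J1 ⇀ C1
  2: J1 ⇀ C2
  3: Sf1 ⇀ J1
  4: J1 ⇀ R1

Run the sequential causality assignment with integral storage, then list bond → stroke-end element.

bond 0 |J1  (Se1: effort source, stroke at far end)
bond 3 |Sf1  (Sf1 fixes flow; stroke at Sf1)
bond 1 |J1  (J1: bond 3 brought flow, rest push out)
bond 2 |J1  (J1: bond 3 brought flow, rest push out)
bond 4 |J1  (1-jn J1 has f-setter on 3)

b0 stroke at J1
b1 stroke at J1
b2 stroke at J1
b3 stroke at Sf1
b4 stroke at J1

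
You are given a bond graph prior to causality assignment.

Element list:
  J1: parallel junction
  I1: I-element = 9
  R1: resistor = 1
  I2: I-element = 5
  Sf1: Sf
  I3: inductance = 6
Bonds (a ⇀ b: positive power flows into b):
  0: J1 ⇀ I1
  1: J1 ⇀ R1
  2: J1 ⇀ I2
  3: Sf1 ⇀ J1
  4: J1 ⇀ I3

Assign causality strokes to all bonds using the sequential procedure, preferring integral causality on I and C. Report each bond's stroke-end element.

bond 0 →I1
bond 1 →J1
bond 2 →I2
bond 3 →Sf1
bond 4 →I3

β3 |Sf1  (Sf1 (Sf) sets flow on bond)
β0 |I1  (I1 outputs flow p/I1)
β2 |I2  (I2 integral (f out))
β4 |I3  (I3: I, integral causality)
β1 |J1  (J1 needs exactly one e-in)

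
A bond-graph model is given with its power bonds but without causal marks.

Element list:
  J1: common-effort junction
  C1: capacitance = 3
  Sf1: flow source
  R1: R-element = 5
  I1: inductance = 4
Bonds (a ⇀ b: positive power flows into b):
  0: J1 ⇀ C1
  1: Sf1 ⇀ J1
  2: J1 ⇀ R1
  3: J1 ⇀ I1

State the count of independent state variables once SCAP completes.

2  (C1, I1 all integral)

β1 |Sf1  (Sf1: flow source, stroke at near end)
β0 |J1  (prefer integral on C1)
β2 |R1  (J1 effort already set via bond 0)
β3 |I1  (common-e at J1 fixed by 0)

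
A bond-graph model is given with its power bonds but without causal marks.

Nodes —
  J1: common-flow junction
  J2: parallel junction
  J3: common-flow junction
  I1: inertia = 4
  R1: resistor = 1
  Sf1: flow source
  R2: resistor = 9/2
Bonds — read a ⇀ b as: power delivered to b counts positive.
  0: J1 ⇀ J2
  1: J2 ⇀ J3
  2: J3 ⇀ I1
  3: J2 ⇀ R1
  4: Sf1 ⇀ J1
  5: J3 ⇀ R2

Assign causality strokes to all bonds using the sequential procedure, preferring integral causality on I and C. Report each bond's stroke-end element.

b0 →J1
b1 →J3
b2 →I1
b3 →J2
b4 →Sf1
b5 →J3

#4 stroke→Sf1  (Sf1: flow source, stroke at near end)
#0 stroke→J1  (common-f at J1 fixed by 4)
#2 stroke→I1  (I1: I, integral causality)
#1 stroke→J3  (1-jn J3 has f-setter on 2)
#5 stroke→J3  (1-jn J3 has f-setter on 2)
#3 stroke→J2  (only one effort-in slot at J2)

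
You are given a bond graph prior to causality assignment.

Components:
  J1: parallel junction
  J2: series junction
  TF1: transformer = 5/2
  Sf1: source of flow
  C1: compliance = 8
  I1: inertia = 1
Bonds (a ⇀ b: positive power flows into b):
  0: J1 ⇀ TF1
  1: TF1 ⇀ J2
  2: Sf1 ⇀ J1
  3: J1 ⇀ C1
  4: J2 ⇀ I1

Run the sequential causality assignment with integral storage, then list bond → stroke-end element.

β2 |Sf1  (Sf1 fixes flow; stroke at Sf1)
β3 |J1  (C1 outputs effort q/C1)
β0 |TF1  (0-jn J1 has e-setter on 3)
β1 |J2  (through TF1, causality passes straight; one stroke at TF1)
β4 |I1  (closing 1-jn rule on J2)

#0 stroke→TF1
#1 stroke→J2
#2 stroke→Sf1
#3 stroke→J1
#4 stroke→I1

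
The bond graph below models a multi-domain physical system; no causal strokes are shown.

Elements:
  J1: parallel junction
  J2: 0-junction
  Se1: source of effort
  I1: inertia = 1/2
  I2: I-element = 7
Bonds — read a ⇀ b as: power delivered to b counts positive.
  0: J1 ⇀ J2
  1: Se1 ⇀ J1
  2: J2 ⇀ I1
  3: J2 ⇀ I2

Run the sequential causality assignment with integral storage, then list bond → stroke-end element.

b1 →J1  (Se1: effort source, stroke at far end)
b0 →J2  (J1 effort already set via bond 1)
b2 →I1  (J2 effort already set via bond 0)
b3 →I2  (J2 effort already set via bond 0)

#0 stroke at J2
#1 stroke at J1
#2 stroke at I1
#3 stroke at I2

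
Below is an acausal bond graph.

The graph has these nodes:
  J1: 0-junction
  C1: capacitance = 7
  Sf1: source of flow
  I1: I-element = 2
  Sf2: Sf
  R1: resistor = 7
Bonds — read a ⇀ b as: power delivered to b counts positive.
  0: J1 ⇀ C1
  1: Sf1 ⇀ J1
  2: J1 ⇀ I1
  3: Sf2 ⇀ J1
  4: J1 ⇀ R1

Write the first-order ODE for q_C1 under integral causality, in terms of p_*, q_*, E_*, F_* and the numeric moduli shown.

dq_C1/dt = F_Sf1 + F_Sf2 - p_I1/2 - q_C1/49

b1 →Sf1  (Sf1 fixes flow; stroke at Sf1)
b3 →Sf2  (Sf2: flow source, stroke at near end)
b0 →J1  (C1 outputs effort q/C1)
b2 →I1  (0-jn J1 has e-setter on 0)
b4 →R1  (J1: bond 0 brought effort, rest push out)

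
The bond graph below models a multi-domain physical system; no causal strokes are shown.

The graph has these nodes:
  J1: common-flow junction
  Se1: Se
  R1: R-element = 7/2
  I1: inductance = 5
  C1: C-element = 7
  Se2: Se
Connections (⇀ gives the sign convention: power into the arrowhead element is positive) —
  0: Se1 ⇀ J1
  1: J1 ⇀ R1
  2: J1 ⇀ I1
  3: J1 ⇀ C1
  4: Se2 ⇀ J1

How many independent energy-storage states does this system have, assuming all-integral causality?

2  (C1, I1 all integral)

β0 |J1  (source Se1 imposes e)
β4 |J1  (Se2 fixes effort; stroke away)
β2 |I1  (I1: I, integral causality)
β1 |J1  (J1 flow already set via bond 2)
β3 |J1  (J1 flow already set via bond 2)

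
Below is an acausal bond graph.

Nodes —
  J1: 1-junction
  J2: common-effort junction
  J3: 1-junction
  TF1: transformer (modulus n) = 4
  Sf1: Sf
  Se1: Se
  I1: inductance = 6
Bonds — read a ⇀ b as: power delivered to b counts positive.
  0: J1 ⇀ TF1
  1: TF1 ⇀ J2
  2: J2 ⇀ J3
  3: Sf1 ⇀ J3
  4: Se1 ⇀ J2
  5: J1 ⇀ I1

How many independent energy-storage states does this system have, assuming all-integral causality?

bond 3 |Sf1  (Sf1 fixes flow; stroke at Sf1)
bond 4 |J2  (Se1 (Se) sets effort on bond)
bond 1 |TF1  (common-e at J2 fixed by 4)
bond 2 |J3  (J2 effort already set via bond 4)
bond 0 |J1  (TF1 one-in-one-out from 1)
bond 5 |I1  (J1 needs exactly one f-in)

1  (I1 all integral)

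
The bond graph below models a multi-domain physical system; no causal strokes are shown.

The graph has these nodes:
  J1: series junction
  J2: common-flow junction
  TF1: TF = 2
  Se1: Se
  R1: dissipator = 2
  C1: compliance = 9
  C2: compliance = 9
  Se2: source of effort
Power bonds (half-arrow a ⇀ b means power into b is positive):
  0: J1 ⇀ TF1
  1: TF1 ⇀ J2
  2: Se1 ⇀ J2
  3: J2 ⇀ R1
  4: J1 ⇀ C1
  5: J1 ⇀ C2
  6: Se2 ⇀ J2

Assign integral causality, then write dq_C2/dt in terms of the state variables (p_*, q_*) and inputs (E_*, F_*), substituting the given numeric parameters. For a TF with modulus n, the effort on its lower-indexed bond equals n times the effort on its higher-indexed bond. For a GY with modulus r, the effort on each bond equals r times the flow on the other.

β2 |J2  (source Se1 imposes e)
β6 |J2  (source Se2 imposes e)
β4 |J1  (C1 integral (e out))
β5 |J1  (C2: C, integral causality)
β0 |TF1  (closing 1-jn rule on J1)
β1 |J2  (through TF1, causality passes straight; one stroke at TF1)
β3 |R1  (J2: last free bond brings flow in)

dq_C2/dt = E_Se1/4 + E_Se2/4 - q_C1/72 - q_C2/72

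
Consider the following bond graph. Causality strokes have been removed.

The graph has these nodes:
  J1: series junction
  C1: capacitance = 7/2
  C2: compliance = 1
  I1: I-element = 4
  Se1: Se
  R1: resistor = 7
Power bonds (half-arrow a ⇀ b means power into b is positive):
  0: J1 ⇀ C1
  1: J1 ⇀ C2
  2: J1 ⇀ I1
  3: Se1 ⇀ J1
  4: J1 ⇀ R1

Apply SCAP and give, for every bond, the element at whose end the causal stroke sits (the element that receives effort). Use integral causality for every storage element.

b3 |J1  (source Se1 imposes e)
b0 |J1  (C1 integral (e out))
b1 |J1  (C2 outputs effort q/C2)
b2 |I1  (I1 outputs flow p/I1)
b4 |J1  (common-f at J1 fixed by 2)

β0 |J1
β1 |J1
β2 |I1
β3 |J1
β4 |J1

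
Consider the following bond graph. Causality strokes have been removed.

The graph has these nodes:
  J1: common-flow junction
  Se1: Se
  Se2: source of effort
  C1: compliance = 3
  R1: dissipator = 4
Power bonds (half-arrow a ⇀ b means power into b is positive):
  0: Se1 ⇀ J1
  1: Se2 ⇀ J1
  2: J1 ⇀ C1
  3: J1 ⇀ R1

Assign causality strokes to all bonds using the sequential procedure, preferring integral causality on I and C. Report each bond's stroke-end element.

bond 0 →J1
bond 1 →J1
bond 2 →J1
bond 3 →R1

#0 |J1  (Se1: effort source, stroke at far end)
#1 |J1  (source Se2 imposes e)
#2 |J1  (C1: C, integral causality)
#3 |R1  (J1 needs exactly one f-in)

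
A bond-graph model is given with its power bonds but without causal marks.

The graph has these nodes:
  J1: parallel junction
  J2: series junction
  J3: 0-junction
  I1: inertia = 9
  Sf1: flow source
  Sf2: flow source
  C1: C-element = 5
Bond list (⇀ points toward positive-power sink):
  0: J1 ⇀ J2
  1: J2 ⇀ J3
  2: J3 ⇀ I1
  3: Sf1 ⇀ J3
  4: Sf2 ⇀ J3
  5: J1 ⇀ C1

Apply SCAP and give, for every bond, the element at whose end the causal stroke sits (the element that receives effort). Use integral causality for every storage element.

#0 →J2
#1 →J3
#2 →I1
#3 →Sf1
#4 →Sf2
#5 →J1

bond 3 stroke→Sf1  (Sf1 (Sf) sets flow on bond)
bond 4 stroke→Sf2  (Sf2: flow source, stroke at near end)
bond 2 stroke→I1  (prefer integral on I1)
bond 1 stroke→J3  (J3: last free bond brings effort in)
bond 0 stroke→J2  (J2: bond 1 brought flow, rest push out)
bond 5 stroke→J1  (closing 0-jn rule on J1)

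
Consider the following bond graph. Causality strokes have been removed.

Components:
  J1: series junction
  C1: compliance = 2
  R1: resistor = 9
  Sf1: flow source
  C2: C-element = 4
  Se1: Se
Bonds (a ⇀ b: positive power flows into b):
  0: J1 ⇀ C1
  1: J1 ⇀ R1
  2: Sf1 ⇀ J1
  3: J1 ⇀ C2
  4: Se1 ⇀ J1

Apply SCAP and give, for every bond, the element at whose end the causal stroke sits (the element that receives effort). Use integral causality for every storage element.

#0 |J1
#1 |J1
#2 |Sf1
#3 |J1
#4 |J1

#2 →Sf1  (Sf1 (Sf) sets flow on bond)
#4 →J1  (source Se1 imposes e)
#0 →J1  (common-f at J1 fixed by 2)
#1 →J1  (1-jn J1 has f-setter on 2)
#3 →J1  (J1: bond 2 brought flow, rest push out)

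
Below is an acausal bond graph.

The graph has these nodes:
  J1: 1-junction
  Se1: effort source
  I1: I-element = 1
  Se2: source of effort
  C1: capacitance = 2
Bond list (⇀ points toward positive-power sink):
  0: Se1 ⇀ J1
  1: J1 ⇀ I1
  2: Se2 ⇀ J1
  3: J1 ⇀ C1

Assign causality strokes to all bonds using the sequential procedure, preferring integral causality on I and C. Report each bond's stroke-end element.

β0 stroke→J1
β1 stroke→I1
β2 stroke→J1
β3 stroke→J1

bond 0 |J1  (Se1 (Se) sets effort on bond)
bond 2 |J1  (Se2: effort source, stroke at far end)
bond 1 |I1  (I1 integral (f out))
bond 3 |J1  (1-jn J1 has f-setter on 1)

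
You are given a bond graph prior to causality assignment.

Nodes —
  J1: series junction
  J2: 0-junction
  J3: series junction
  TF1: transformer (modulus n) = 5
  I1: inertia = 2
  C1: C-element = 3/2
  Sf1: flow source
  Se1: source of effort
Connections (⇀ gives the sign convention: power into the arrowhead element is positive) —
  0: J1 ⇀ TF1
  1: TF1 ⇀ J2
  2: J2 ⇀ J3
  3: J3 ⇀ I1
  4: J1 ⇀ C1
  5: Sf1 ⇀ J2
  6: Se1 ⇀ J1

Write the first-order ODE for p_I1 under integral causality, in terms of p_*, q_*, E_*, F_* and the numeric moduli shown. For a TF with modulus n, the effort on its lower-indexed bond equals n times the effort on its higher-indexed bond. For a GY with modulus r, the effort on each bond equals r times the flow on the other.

b5 stroke at Sf1  (Sf1: flow source, stroke at near end)
b6 stroke at J1  (Se1: effort source, stroke at far end)
b3 stroke at I1  (I1: I, integral causality)
b2 stroke at J3  (J3 flow already set via bond 3)
b1 stroke at J2  (closing 0-jn rule on J2)
b0 stroke at TF1  (TF1: transformer flips bond 1)
b4 stroke at J1  (1-jn J1 has f-setter on 0)

dp_I1/dt = E_Se1/5 - 2*q_C1/15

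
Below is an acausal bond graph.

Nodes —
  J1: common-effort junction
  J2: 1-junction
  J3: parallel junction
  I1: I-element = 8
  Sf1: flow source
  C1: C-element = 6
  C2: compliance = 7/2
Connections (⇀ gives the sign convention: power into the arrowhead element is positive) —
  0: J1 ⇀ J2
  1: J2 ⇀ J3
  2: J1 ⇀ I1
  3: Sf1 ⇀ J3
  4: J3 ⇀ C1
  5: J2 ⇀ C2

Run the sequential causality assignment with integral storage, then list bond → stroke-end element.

b3 |Sf1  (Sf1: flow source, stroke at near end)
b2 |I1  (prefer integral on I1)
b0 |J1  (closing 0-jn rule on J1)
b1 |J2  (common-f at J2 fixed by 0)
b5 |J2  (J2: bond 0 brought flow, rest push out)
b4 |J3  (J3: last free bond brings effort in)

#0 |J1
#1 |J2
#2 |I1
#3 |Sf1
#4 |J3
#5 |J2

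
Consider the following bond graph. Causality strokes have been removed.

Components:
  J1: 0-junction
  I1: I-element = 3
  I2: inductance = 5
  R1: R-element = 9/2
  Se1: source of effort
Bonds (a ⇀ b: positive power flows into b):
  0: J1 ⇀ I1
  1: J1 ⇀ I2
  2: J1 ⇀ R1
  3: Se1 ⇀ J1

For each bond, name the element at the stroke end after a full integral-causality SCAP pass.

b0 →I1
b1 →I2
b2 →R1
b3 →J1

bond 3 →J1  (Se1 (Se) sets effort on bond)
bond 0 →I1  (common-e at J1 fixed by 3)
bond 1 →I2  (J1: bond 3 brought effort, rest push out)
bond 2 →R1  (0-jn J1 has e-setter on 3)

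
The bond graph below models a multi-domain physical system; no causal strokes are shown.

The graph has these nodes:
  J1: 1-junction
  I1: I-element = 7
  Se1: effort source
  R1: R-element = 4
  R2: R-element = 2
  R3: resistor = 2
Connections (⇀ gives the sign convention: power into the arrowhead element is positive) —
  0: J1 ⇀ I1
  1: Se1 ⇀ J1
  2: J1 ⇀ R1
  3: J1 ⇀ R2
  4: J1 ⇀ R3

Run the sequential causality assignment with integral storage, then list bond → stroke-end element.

β1 →J1  (Se1 fixes effort; stroke away)
β0 →I1  (I1 outputs flow p/I1)
β2 →J1  (1-jn J1 has f-setter on 0)
β3 →J1  (common-f at J1 fixed by 0)
β4 →J1  (J1 flow already set via bond 0)

bond 0 stroke at I1
bond 1 stroke at J1
bond 2 stroke at J1
bond 3 stroke at J1
bond 4 stroke at J1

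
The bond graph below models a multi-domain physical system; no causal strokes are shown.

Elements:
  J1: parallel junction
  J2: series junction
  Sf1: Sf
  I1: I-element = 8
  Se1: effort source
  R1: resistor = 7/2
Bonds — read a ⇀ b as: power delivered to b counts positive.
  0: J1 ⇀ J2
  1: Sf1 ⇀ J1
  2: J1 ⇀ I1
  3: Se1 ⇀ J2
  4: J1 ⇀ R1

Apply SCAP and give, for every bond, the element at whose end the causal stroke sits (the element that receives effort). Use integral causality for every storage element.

β0 →J1
β1 →Sf1
β2 →I1
β3 →J2
β4 →R1

bond 1 stroke→Sf1  (Sf1 (Sf) sets flow on bond)
bond 3 stroke→J2  (Se1 fixes effort; stroke away)
bond 0 stroke→J1  (closing 1-jn rule on J2)
bond 2 stroke→I1  (common-e at J1 fixed by 0)
bond 4 stroke→R1  (J1: bond 0 brought effort, rest push out)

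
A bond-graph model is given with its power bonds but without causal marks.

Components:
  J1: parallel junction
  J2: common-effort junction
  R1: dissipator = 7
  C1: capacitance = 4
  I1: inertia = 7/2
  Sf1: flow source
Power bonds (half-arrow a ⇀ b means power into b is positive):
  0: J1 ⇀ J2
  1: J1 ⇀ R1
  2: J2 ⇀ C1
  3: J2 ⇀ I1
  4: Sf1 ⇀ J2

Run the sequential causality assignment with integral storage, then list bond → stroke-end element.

b0 →J1
b1 →R1
b2 →J2
b3 →I1
b4 →Sf1

#4 stroke→Sf1  (source Sf1 imposes f)
#2 stroke→J2  (prefer integral on C1)
#0 stroke→J1  (0-jn J2 has e-setter on 2)
#3 stroke→I1  (J2: bond 2 brought effort, rest push out)
#1 stroke→R1  (J1: bond 0 brought effort, rest push out)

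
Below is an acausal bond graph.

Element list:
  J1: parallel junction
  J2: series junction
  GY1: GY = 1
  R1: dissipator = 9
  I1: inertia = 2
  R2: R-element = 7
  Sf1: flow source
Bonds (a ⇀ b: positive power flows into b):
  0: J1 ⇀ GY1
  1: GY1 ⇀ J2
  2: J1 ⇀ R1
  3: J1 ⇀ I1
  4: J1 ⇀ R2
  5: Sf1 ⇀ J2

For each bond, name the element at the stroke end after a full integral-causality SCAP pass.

#0 →J1
#1 →J2
#2 →R1
#3 →I1
#4 →R2
#5 →Sf1

β5 →Sf1  (Sf1 (Sf) sets flow on bond)
β1 →J2  (common-f at J2 fixed by 5)
β0 →J1  (through GY1, causality inverts; strokes same side of GY1)
β2 →R1  (J1 effort already set via bond 0)
β3 →I1  (common-e at J1 fixed by 0)
β4 →R2  (J1: bond 0 brought effort, rest push out)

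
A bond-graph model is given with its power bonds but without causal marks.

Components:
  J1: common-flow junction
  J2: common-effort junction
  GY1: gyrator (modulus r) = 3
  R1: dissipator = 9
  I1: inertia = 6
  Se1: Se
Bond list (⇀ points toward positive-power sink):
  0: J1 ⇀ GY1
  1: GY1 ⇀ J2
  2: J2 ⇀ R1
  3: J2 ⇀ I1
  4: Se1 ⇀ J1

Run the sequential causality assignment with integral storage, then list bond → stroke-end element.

b4 →J1  (Se1: effort source, stroke at far end)
b0 →GY1  (closing 1-jn rule on J1)
b1 →GY1  (through GY1, causality inverts; strokes same side of GY1)
b3 →I1  (I1: I, integral causality)
b2 →J2  (J2: last free bond brings effort in)

b0 stroke→GY1
b1 stroke→GY1
b2 stroke→J2
b3 stroke→I1
b4 stroke→J1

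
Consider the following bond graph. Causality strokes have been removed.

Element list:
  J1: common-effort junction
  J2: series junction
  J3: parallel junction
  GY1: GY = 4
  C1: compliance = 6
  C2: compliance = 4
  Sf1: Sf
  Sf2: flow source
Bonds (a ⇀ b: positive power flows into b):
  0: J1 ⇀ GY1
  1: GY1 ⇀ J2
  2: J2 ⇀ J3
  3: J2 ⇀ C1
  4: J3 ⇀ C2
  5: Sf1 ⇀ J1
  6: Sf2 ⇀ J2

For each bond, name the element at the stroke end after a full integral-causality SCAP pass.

bond 0 |J1
bond 1 |J2
bond 2 |J2
bond 3 |J2
bond 4 |J3
bond 5 |Sf1
bond 6 |Sf2

bond 5 |Sf1  (Sf1: flow source, stroke at near end)
bond 6 |Sf2  (Sf2 (Sf) sets flow on bond)
bond 0 |J1  (only one effort-in slot at J1)
bond 1 |J2  (J2: bond 6 brought flow, rest push out)
bond 2 |J2  (J2 flow already set via bond 6)
bond 3 |J2  (J2 flow already set via bond 6)
bond 4 |J3  (J3: last free bond brings effort in)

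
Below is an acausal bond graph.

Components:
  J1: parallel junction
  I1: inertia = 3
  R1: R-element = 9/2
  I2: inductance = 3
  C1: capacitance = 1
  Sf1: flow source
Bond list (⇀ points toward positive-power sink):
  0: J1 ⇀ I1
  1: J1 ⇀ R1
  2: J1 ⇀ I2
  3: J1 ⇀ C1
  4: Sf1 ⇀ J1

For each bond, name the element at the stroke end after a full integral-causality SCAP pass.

#0 stroke at I1
#1 stroke at R1
#2 stroke at I2
#3 stroke at J1
#4 stroke at Sf1

bond 4 stroke at Sf1  (Sf1 fixes flow; stroke at Sf1)
bond 0 stroke at I1  (I1: I, integral causality)
bond 2 stroke at I2  (I2 outputs flow p/I2)
bond 3 stroke at J1  (C1: C, integral causality)
bond 1 stroke at R1  (J1: bond 3 brought effort, rest push out)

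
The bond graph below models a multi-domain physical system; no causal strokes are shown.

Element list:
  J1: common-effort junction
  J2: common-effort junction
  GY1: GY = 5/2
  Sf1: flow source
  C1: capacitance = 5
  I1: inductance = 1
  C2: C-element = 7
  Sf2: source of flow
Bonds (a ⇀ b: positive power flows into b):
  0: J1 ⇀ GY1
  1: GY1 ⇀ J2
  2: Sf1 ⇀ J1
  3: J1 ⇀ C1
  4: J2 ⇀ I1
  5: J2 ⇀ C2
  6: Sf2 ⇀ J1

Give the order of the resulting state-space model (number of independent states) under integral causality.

3  (C1, C2, I1 all integral)

β2 stroke→Sf1  (source Sf1 imposes f)
β6 stroke→Sf2  (source Sf2 imposes f)
β3 stroke→J1  (prefer integral on C1)
β0 stroke→GY1  (common-e at J1 fixed by 3)
β1 stroke→GY1  (through GY1, causality inverts; strokes same side of GY1)
β4 stroke→I1  (I1 outputs flow p/I1)
β5 stroke→J2  (J2 needs exactly one e-in)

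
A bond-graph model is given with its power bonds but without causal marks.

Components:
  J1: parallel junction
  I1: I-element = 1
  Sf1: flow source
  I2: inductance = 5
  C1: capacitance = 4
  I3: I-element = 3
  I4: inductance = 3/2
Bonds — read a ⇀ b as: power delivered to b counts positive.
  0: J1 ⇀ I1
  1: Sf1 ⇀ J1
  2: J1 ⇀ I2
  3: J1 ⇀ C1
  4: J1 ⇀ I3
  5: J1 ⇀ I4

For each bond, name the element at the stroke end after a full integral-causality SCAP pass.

bond 1 →Sf1  (Sf1 (Sf) sets flow on bond)
bond 0 →I1  (I1 outputs flow p/I1)
bond 2 →I2  (I2: I, integral causality)
bond 3 →J1  (C1: C, integral causality)
bond 4 →I3  (0-jn J1 has e-setter on 3)
bond 5 →I4  (common-e at J1 fixed by 3)

b0 stroke at I1
b1 stroke at Sf1
b2 stroke at I2
b3 stroke at J1
b4 stroke at I3
b5 stroke at I4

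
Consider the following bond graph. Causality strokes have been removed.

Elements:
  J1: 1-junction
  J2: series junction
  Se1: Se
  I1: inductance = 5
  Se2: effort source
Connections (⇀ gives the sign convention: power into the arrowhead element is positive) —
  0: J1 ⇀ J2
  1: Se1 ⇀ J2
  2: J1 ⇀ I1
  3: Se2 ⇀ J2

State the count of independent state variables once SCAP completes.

bond 1 stroke at J2  (Se1: effort source, stroke at far end)
bond 3 stroke at J2  (Se2 fixes effort; stroke away)
bond 0 stroke at J1  (only one flow-in slot at J2)
bond 2 stroke at I1  (only one flow-in slot at J1)

1  (I1 all integral)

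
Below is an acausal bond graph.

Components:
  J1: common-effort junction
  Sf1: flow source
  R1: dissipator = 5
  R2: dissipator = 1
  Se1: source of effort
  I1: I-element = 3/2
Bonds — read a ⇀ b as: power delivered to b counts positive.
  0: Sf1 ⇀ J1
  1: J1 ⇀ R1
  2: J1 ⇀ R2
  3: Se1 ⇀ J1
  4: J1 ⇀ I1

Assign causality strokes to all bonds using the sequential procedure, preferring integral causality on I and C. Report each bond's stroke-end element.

b0 →Sf1
b1 →R1
b2 →R2
b3 →J1
b4 →I1

β0 stroke at Sf1  (source Sf1 imposes f)
β3 stroke at J1  (Se1: effort source, stroke at far end)
β1 stroke at R1  (J1: bond 3 brought effort, rest push out)
β2 stroke at R2  (J1: bond 3 brought effort, rest push out)
β4 stroke at I1  (common-e at J1 fixed by 3)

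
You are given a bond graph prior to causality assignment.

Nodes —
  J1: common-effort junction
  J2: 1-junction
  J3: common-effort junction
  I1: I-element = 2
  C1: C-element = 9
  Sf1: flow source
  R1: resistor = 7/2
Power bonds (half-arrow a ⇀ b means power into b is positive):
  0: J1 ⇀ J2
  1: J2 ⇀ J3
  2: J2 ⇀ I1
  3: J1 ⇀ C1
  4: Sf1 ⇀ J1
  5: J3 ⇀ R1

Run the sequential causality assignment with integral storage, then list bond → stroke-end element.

#4 stroke at Sf1  (Sf1: flow source, stroke at near end)
#2 stroke at I1  (I1 integral (f out))
#0 stroke at J2  (J2: bond 2 brought flow, rest push out)
#1 stroke at J2  (1-jn J2 has f-setter on 2)
#5 stroke at J3  (only one effort-in slot at J3)
#3 stroke at J1  (only one effort-in slot at J1)

β0 →J2
β1 →J2
β2 →I1
β3 →J1
β4 →Sf1
β5 →J3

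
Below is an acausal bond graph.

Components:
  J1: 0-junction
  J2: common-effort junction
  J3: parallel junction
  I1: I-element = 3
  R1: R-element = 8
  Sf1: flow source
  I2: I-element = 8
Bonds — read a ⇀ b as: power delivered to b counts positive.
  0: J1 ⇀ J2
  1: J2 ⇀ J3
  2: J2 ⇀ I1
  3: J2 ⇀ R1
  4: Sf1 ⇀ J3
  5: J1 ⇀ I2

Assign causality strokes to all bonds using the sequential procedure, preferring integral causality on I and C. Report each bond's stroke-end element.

bond 0 →J1
bond 1 →J3
bond 2 →I1
bond 3 →J2
bond 4 →Sf1
bond 5 →I2

#4 →Sf1  (Sf1 fixes flow; stroke at Sf1)
#1 →J3  (only one effort-in slot at J3)
#2 →I1  (I1 outputs flow p/I1)
#5 →I2  (I2 outputs flow p/I2)
#0 →J1  (closing 0-jn rule on J1)
#3 →J2  (J2: last free bond brings effort in)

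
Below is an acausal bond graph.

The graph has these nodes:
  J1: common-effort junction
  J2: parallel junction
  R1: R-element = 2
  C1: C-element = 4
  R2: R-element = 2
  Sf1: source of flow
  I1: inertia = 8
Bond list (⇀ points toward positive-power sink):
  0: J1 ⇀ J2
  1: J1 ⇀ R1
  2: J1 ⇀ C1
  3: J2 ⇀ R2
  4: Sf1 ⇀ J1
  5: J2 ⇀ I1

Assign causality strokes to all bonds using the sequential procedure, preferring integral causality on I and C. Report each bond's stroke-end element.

β0 stroke at J2
β1 stroke at R1
β2 stroke at J1
β3 stroke at R2
β4 stroke at Sf1
β5 stroke at I1

#4 |Sf1  (Sf1: flow source, stroke at near end)
#2 |J1  (C1: C, integral causality)
#0 |J2  (J1: bond 2 brought effort, rest push out)
#1 |R1  (0-jn J1 has e-setter on 2)
#3 |R2  (J2 effort already set via bond 0)
#5 |I1  (0-jn J2 has e-setter on 0)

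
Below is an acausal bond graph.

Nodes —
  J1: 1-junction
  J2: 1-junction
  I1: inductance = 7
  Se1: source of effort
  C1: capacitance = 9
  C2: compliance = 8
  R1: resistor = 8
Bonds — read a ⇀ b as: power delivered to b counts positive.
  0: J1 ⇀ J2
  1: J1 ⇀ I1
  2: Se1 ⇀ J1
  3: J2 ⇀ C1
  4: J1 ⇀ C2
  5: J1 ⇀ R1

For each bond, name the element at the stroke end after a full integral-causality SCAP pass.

bond 0 →J1
bond 1 →I1
bond 2 →J1
bond 3 →J2
bond 4 →J1
bond 5 →J1

β2 →J1  (source Se1 imposes e)
β1 →I1  (I1 outputs flow p/I1)
β0 →J1  (1-jn J1 has f-setter on 1)
β4 →J1  (common-f at J1 fixed by 1)
β5 →J1  (1-jn J1 has f-setter on 1)
β3 →J2  (common-f at J2 fixed by 0)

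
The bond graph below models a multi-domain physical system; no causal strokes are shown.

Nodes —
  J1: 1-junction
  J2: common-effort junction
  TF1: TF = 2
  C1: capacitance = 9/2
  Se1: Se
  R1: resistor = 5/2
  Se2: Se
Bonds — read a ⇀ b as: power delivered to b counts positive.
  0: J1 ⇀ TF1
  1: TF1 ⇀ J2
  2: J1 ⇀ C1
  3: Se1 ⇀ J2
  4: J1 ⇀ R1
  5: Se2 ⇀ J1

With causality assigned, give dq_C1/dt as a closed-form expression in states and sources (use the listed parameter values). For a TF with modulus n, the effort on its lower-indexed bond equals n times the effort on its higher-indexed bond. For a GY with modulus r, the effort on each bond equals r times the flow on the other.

dq_C1/dt = -4*E_Se1/5 + 2*E_Se2/5 - 4*q_C1/45

#3 stroke at J2  (Se1 (Se) sets effort on bond)
#5 stroke at J1  (source Se2 imposes e)
#1 stroke at TF1  (common-e at J2 fixed by 3)
#0 stroke at J1  (through TF1, causality passes straight; one stroke at TF1)
#2 stroke at J1  (C1 integral (e out))
#4 stroke at R1  (J1 needs exactly one f-in)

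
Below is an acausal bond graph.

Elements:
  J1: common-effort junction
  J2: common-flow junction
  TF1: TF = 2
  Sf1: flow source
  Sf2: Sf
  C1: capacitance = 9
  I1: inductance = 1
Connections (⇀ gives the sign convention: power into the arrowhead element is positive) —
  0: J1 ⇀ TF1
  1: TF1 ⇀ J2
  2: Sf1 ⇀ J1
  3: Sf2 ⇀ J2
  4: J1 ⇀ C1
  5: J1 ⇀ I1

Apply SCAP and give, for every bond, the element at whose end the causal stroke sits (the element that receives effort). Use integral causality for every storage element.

bond 2 stroke→Sf1  (source Sf1 imposes f)
bond 3 stroke→Sf2  (source Sf2 imposes f)
bond 1 stroke→J2  (J2: bond 3 brought flow, rest push out)
bond 0 stroke→TF1  (TF TF1: opposite of bond 1)
bond 4 stroke→J1  (prefer integral on C1)
bond 5 stroke→I1  (J1 effort already set via bond 4)

bond 0 |TF1
bond 1 |J2
bond 2 |Sf1
bond 3 |Sf2
bond 4 |J1
bond 5 |I1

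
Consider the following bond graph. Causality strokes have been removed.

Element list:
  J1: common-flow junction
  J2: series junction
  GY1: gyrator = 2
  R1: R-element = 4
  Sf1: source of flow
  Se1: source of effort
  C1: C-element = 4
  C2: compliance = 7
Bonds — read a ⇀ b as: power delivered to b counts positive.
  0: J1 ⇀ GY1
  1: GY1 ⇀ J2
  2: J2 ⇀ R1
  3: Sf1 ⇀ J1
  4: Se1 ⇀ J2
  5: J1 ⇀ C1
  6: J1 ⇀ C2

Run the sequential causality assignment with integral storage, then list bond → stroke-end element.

bond 0 →J1
bond 1 →J2
bond 2 →R1
bond 3 →Sf1
bond 4 →J2
bond 5 →J1
bond 6 →J1

β3 |Sf1  (source Sf1 imposes f)
β4 |J2  (Se1 fixes effort; stroke away)
β0 |J1  (J1 flow already set via bond 3)
β5 |J1  (J1: bond 3 brought flow, rest push out)
β6 |J1  (J1: bond 3 brought flow, rest push out)
β1 |J2  (through GY1, causality inverts; strokes same side of GY1)
β2 |R1  (J2 needs exactly one f-in)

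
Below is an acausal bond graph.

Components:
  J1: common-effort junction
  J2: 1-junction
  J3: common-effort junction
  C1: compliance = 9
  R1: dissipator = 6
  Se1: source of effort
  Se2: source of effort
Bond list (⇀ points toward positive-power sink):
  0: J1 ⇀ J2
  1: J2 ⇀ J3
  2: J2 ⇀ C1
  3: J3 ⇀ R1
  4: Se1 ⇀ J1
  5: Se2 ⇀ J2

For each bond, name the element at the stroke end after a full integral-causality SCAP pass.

bond 0 →J2
bond 1 →J3
bond 2 →J2
bond 3 →R1
bond 4 →J1
bond 5 →J2

bond 4 →J1  (Se1: effort source, stroke at far end)
bond 5 →J2  (source Se2 imposes e)
bond 0 →J2  (0-jn J1 has e-setter on 4)
bond 2 →J2  (C1 integral (e out))
bond 1 →J3  (J2: last free bond brings flow in)
bond 3 →R1  (common-e at J3 fixed by 1)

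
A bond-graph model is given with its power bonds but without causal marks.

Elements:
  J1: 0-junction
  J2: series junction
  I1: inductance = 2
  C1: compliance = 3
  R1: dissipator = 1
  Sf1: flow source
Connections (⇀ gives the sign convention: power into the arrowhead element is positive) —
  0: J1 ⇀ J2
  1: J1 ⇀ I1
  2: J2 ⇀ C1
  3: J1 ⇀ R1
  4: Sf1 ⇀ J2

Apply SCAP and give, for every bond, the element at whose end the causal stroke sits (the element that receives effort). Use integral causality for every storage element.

bond 0 →J2
bond 1 →I1
bond 2 →J2
bond 3 →J1
bond 4 →Sf1

b4 stroke at Sf1  (Sf1 fixes flow; stroke at Sf1)
b0 stroke at J2  (J2 flow already set via bond 4)
b2 stroke at J2  (J2: bond 4 brought flow, rest push out)
b1 stroke at I1  (I1 integral (f out))
b3 stroke at J1  (closing 0-jn rule on J1)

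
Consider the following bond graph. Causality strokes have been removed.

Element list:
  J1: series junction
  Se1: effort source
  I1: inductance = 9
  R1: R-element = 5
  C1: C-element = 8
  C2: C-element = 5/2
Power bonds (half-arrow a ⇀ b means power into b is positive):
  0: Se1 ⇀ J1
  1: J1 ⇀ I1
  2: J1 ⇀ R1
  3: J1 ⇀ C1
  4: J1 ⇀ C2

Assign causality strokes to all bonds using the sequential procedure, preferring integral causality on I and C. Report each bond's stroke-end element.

b0 |J1  (Se1 fixes effort; stroke away)
b1 |I1  (I1: I, integral causality)
b2 |J1  (1-jn J1 has f-setter on 1)
b3 |J1  (1-jn J1 has f-setter on 1)
b4 |J1  (1-jn J1 has f-setter on 1)

bond 0 stroke→J1
bond 1 stroke→I1
bond 2 stroke→J1
bond 3 stroke→J1
bond 4 stroke→J1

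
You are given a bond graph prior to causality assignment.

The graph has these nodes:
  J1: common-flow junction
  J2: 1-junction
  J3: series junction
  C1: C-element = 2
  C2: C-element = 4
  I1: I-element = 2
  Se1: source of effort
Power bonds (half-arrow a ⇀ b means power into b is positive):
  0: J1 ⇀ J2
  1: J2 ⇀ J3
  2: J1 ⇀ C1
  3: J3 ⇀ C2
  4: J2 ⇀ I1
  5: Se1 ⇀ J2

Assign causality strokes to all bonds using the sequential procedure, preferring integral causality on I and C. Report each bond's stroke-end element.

bond 5 |J2  (source Se1 imposes e)
bond 2 |J1  (C1: C, integral causality)
bond 0 |J2  (only one flow-in slot at J1)
bond 3 |J3  (C2 outputs effort q/C2)
bond 1 |J2  (only one flow-in slot at J3)
bond 4 |I1  (closing 1-jn rule on J2)

bond 0 stroke at J2
bond 1 stroke at J2
bond 2 stroke at J1
bond 3 stroke at J3
bond 4 stroke at I1
bond 5 stroke at J2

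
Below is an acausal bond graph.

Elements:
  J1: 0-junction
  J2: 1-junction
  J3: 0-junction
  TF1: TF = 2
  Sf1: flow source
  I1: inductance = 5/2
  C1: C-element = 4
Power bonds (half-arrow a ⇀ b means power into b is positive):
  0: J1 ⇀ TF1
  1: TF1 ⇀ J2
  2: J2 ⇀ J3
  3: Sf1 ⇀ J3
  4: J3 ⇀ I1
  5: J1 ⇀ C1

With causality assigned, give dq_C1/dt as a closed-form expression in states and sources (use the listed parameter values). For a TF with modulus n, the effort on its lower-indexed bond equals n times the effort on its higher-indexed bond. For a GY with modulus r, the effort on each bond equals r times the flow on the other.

dq_C1/dt = F_Sf1/2 - p_I1/5

#3 stroke→Sf1  (Sf1: flow source, stroke at near end)
#4 stroke→I1  (I1 outputs flow p/I1)
#2 stroke→J3  (only one effort-in slot at J3)
#1 stroke→J2  (common-f at J2 fixed by 2)
#0 stroke→TF1  (TF1: transformer flips bond 1)
#5 stroke→J1  (J1 needs exactly one e-in)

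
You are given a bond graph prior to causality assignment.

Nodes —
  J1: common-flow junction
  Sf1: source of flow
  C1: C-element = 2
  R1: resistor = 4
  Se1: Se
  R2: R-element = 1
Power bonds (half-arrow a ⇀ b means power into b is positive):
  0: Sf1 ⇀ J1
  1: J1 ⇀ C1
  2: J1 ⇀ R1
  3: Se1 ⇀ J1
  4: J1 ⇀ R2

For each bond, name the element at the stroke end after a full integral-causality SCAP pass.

β0 →Sf1
β1 →J1
β2 →J1
β3 →J1
β4 →J1

b0 →Sf1  (Sf1 (Sf) sets flow on bond)
b3 →J1  (source Se1 imposes e)
b1 →J1  (J1 flow already set via bond 0)
b2 →J1  (J1: bond 0 brought flow, rest push out)
b4 →J1  (J1: bond 0 brought flow, rest push out)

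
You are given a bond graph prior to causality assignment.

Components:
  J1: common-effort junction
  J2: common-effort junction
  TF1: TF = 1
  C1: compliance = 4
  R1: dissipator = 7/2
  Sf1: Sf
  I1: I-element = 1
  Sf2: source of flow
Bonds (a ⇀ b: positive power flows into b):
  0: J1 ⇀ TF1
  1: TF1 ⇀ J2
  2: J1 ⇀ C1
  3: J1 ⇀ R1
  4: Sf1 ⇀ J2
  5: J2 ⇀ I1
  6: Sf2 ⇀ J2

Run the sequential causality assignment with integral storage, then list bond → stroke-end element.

#0 |TF1
#1 |J2
#2 |J1
#3 |R1
#4 |Sf1
#5 |I1
#6 |Sf2

β4 stroke at Sf1  (source Sf1 imposes f)
β6 stroke at Sf2  (Sf2 (Sf) sets flow on bond)
β2 stroke at J1  (prefer integral on C1)
β0 stroke at TF1  (0-jn J1 has e-setter on 2)
β3 stroke at R1  (J1 effort already set via bond 2)
β1 stroke at J2  (TF1 one-in-one-out from 0)
β5 stroke at I1  (J2 effort already set via bond 1)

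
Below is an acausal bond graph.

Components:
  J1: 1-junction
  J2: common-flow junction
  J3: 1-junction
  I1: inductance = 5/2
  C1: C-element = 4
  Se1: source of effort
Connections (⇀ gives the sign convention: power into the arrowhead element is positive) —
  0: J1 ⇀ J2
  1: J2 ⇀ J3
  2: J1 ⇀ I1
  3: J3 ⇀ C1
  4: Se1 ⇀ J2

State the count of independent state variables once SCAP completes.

b4 stroke→J2  (Se1 fixes effort; stroke away)
b2 stroke→I1  (I1 integral (f out))
b0 stroke→J1  (J1 flow already set via bond 2)
b1 stroke→J2  (J2 flow already set via bond 0)
b3 stroke→J3  (1-jn J3 has f-setter on 1)

2  (C1, I1 all integral)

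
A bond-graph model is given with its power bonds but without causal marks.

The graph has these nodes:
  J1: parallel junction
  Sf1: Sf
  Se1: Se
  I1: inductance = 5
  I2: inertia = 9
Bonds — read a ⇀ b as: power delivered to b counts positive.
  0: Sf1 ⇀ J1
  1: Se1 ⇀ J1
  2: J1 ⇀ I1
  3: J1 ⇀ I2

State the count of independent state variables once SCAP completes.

2  (I1, I2 all integral)

β0 →Sf1  (source Sf1 imposes f)
β1 →J1  (Se1 (Se) sets effort on bond)
β2 →I1  (0-jn J1 has e-setter on 1)
β3 →I2  (J1 effort already set via bond 1)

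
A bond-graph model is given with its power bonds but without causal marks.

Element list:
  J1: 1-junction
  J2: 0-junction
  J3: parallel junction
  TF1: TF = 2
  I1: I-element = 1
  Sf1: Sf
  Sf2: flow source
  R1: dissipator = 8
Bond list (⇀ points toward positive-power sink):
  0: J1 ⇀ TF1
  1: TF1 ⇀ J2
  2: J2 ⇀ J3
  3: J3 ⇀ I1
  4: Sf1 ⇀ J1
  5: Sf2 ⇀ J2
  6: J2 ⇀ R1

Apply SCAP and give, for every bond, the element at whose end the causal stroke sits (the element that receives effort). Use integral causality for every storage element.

β0 stroke at J1
β1 stroke at TF1
β2 stroke at J3
β3 stroke at I1
β4 stroke at Sf1
β5 stroke at Sf2
β6 stroke at J2

b4 stroke→Sf1  (source Sf1 imposes f)
b5 stroke→Sf2  (Sf2 (Sf) sets flow on bond)
b0 stroke→J1  (common-f at J1 fixed by 4)
b1 stroke→TF1  (TF TF1: opposite of bond 0)
b3 stroke→I1  (I1: I, integral causality)
b2 stroke→J3  (only one effort-in slot at J3)
b6 stroke→J2  (J2 needs exactly one e-in)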